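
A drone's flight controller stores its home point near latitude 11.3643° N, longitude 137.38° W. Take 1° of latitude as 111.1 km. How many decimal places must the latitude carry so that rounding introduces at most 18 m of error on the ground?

One degree of latitude covers 111100 m.
N decimal places → at most half a unit in the last place, 0.5 × 10⁻ᴺ° = 111100/2 × 10⁻ᴺ m.
Setting 55550 × 10⁻ᴺ ≤ 18 gives 10ᴺ ≥ 3086, i.e. N ≥ 3.49.
At 3 places the error can reach 55.6 m, but 4 places keeps it to 5.56 m.

4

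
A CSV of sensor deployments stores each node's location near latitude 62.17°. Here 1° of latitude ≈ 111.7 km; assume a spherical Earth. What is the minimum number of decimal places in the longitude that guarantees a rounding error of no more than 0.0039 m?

7 decimal places

At 62.17° one degree of longitude covers 111700 × cos 62.17° ≈ 111700 × 0.4668 ≈ 52147.1 m.
With N decimal places the half-ulp bound is 0.5·10⁻ᴺ°, or 0.5·10⁻ᴺ × 52147.1 m on the ground.
Need 0.5 × 52147.1 × 10⁻ᴺ ≤ 0.0039 → 10⁻ᴺ ≤ 1.496e-07, so N ≥ 6.83.
So 7 decimal places suffice (0.00261 m); 6 would allow up to 0.0261 m.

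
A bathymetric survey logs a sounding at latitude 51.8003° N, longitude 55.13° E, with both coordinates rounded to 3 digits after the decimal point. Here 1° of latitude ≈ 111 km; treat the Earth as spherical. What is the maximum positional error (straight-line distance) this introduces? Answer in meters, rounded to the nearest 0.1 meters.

Rounding to 3 decimal places leaves each coordinate within ±0.0005° of the true value.
N–S: 0.0005° × 111000 m/° = 55.5 m.
Longitude error → 0.0005 × 111000 × cos 51.8003° = 0.0005 × 111000 × 0.6184 ≈ 34.3214 m.
Worst case both components are at the extreme and orthogonal: √(55.5² + 34.3214²) ≈ 65.255 m.

65.3 meters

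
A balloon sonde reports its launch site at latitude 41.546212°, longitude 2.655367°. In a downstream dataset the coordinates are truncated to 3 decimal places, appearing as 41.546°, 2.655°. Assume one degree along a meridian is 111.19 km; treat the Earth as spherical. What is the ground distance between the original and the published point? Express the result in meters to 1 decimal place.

The latitude changed by +0.000212° and the longitude by +0.000367°.
North–south shift: 0.000212 × 111190 = 23.5723 m.
E–W at 41.546°: 0.000367° × 111190 × cos 41.546° = 0.000367 × 111190 × 0.7484 ≈ 30.5407 m.
Combined displacement = (23.5723² + 30.5407²)^½ ≈ 38.5796 m.

38.6 meters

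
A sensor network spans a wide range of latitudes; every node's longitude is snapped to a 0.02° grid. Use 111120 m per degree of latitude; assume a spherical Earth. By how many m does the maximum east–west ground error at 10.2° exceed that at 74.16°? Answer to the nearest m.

With a 0.02° grid the true value lies within half a step, ±0.02°/2 = ±0.01°, of the stored one.
At 10.2°: 0.01° × 111120 × cos 10.2° = 0.01 × 111120 × 0.9842 ≈ 1093.6 m.
At 74.16°: 0.01° × 111120 × cos 74.16° = 0.01 × 111120 × 0.2730 ≈ 303.3 m.
Difference: 1093.6 − 303.3 = 790.33 m.

790 m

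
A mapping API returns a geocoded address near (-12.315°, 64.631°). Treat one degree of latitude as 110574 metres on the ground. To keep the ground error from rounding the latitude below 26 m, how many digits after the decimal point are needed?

One degree of latitude covers 110574 m.
With N decimal places the half-ulp bound is 0.5·10⁻ᴺ°, or 0.5·10⁻ᴺ × 110574 m on the ground.
Need 0.5 × 110574 × 10⁻ᴺ ≤ 26 → 10⁻ᴺ ≤ 4.703e-04, so N ≥ 3.33.
At 3 places the error can reach 55.3 m, but 4 places keeps it to 5.53 m.

4 decimal places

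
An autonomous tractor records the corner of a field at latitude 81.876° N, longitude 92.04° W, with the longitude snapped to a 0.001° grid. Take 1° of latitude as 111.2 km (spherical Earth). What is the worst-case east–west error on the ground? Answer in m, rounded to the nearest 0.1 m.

With a 0.001° grid the true value lies within half a step, ±0.001°/2 = ±0.0005°, of the stored one.
At latitude 81.876° a degree of longitude spans 111200 m × cos 81.876° = 111200 × 0.1413 ≈ 15714.3 m.
Maximum E–W displacement: 0.0005 × 15714.3 = 7.85717 m.

7.9 m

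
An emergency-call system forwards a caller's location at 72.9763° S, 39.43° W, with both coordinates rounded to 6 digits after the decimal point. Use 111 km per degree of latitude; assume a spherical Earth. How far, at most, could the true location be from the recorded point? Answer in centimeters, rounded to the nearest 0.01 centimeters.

Rounding to 6 decimal places leaves each coordinate within ±5e-07° of the true value.
N–S: 5e-07° × 111000 m/° = 0.0555 m.
E–W at 72.9763°: 5e-07° × 111000 × cos 72.9763° = 5e-07 × 111000 × 0.2928 ≈ 0.0162486 m.
Combining orthogonally: (0.0555² + 0.0162486²)^½ ≈ 0.0578296 m.
That is 0.0578296 m = 5.783 cm.

5.78 centimeters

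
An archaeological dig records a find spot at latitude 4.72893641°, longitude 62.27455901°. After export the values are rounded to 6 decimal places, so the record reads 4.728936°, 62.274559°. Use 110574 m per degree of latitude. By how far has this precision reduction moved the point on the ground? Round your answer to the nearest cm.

5 cm

The latitude changed by +0.00000041° and the longitude by +0.00000001°.
North–south shift: 0.00000041 × 110574 = 0.0453353 m.
E–W at 4.72894°: 0.00000001° × 110574 × cos 4.72894° = 0.00000001 × 110574 × 0.9966 ≈ 0.00110198 m.
Distance: √(0.0453353² + 0.00110198²) ≈ 0.0453487 m.
That is 0.0453487 m = 4.5349 cm.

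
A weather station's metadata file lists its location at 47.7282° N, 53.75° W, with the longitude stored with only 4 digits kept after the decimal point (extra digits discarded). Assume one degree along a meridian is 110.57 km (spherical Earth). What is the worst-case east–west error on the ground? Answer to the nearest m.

7 m

Truncating at 4 decimal places can drop up to a full unit in the last place, so the longitude may be off by as much as 0.0001°.
At latitude 47.7282° a degree of longitude spans 110570 m × cos 47.7282° = 110570 × 0.6726 ≈ 74374.7 m.
Maximum E–W displacement: 0.0001 × 74374.7 = 7.43747 m.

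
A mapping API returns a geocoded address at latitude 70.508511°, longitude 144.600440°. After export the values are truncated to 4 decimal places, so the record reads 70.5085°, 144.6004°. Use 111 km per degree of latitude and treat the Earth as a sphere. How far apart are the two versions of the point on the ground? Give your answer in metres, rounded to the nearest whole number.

The latitude changed by +0.000011° and the longitude by +0.000040°.
N–S: 0.000011° × 111000 m/° = 1.221 m.
East–west at this latitude: 0.000040° × 111000 × cos 70.5085° ≈ 0.000040 × 37037 = 1.48148 m.
Distance: √(1.221² + 1.48148²) ≈ 1.9198 m.

2 metres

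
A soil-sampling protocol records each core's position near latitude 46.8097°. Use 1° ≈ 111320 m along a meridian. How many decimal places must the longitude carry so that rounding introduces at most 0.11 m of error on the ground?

6

At 46.8097° one degree of longitude covers 111320 × cos 46.8097° ≈ 111320 × 0.6844 ≈ 76190 m.
With N decimal places the half-ulp bound is 0.5·10⁻ᴺ°, or 0.5·10⁻ᴺ × 76190 m on the ground.
Setting 38095 × 10⁻ᴺ ≤ 0.11 gives 10ᴺ ≥ 3.463e+05, i.e. N ≥ 5.54.
So 6 decimal places suffice (0.0381 m); 5 would allow up to 0.381 m.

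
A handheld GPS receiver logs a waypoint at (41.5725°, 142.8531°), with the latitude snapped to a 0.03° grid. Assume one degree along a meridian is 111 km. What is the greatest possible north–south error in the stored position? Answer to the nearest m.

1665 m

With a 0.03° grid the true value lies within half a step, ±0.03°/2 = ±0.015°, of the stored one.
Along the meridian that is 0.015° × 111000 m/° = 1665 m.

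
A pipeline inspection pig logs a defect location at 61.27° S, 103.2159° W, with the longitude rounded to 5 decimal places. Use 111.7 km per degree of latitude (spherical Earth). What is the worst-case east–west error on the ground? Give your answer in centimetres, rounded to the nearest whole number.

27 centimetres

Rounding to 5 decimal places leaves the longitude within ±5e-06° of the true value.
One degree of longitude at 61.27° is 111700 × cos 61.27° ≈ 111700 × 0.4807 = 53692.3 m.
Maximum E–W displacement: 5e-06 × 53692.3 = 0.268461 m.
That is 0.268461 m = 26.846 cm.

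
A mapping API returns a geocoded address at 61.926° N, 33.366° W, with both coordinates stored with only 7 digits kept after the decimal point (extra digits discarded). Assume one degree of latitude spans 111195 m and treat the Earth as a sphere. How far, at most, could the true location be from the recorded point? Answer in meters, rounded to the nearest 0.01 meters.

Truncating at 7 decimal places can drop up to a full unit in the last place, so each coordinate may be off by as much as 1e-07°.
Latitude error → 1e-07 × 111195 = 0.0111195 m along the meridian.
Longitude error → 1e-07 × 111195 × cos 61.926° = 1e-07 × 111195 × 0.4706 ≈ 0.00523296 m.
The two errors are perpendicular, so the maximum displacement is √(0.0111195² + 0.00523296²) ≈ 0.0122893 m.

0.01 meters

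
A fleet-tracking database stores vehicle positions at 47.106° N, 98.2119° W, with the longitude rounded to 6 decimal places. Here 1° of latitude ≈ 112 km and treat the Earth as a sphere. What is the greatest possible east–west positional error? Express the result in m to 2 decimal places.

Rounding to 6 decimal places leaves the longitude within ±5e-07° of the true value.
At latitude 47.106° a degree of longitude spans 112000 m × cos 47.106° = 112000 × 0.6806 ≈ 76232.1 m.
Maximum E–W displacement: 5e-07 × 76232.1 = 0.0381161 m.

0.04 m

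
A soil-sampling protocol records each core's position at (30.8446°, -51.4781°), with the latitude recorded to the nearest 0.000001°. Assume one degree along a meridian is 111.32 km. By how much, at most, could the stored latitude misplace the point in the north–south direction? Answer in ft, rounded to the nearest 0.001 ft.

0.183 ft

Rounding to 6 decimal places leaves the latitude within ±5e-07° of the true value.
North–south distance: 5e-07° × 111320 m/° = 0.05566 m.
Converting: 0.05566 m × 3.2808 ft/m ≈ 0.18261 ft.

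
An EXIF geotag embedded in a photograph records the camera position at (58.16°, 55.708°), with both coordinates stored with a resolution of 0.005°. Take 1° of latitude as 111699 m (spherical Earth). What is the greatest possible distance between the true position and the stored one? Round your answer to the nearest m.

316 m

With a 0.005° grid the true value lies within half a step, ±0.005°/2 = ±0.0025°, of the stored one.
N–S: 0.0025° × 111699 m/° = 279.248 m.
East–west component at 58.16°: 0.0025° × 111699 × cos 58.16° ≈ 0.0025 × 58926.7 ≈ 147.317 m.
The two errors are perpendicular, so the maximum displacement is √(279.248² + 147.317²) ≈ 315.724 m.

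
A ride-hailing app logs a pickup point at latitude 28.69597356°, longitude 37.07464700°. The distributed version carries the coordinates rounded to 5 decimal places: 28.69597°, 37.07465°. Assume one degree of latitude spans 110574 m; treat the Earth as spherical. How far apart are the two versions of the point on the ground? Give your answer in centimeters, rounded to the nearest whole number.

49 centimeters

The latitude changed by +0.00000356° and the longitude by -0.00000300°.
North–south shift: 0.00000356 × 110574 = 0.393643 m.
E–W at 28.696°: -0.00000300° × 110574 × cos 28.696° = -0.00000300 × 110574 × 0.8772 ≈ -0.29098 m.
Hypotenuse of the two orthogonal shifts: √(0.393643² + 0.29098²) = 0.489515 m.
That is 0.489515 m = 48.951 cm.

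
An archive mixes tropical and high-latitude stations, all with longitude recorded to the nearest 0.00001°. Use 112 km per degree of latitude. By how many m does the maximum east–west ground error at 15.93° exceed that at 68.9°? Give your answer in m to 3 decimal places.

Rounding to 5 decimal places leaves the longitude within ±5e-06° of the true value.
Error at 15.93° = 5e-06° × 112000 × cos 15.93° ≈ 0.56 × 0.9616 = 0.53849 m.
At 68.9°: 5e-06° × 112000 × cos 68.9° = 5e-06 × 112000 × 0.3600 ≈ 0.2016 m.
Difference: 0.53849 − 0.2016 = 0.3369 m.

0.337 m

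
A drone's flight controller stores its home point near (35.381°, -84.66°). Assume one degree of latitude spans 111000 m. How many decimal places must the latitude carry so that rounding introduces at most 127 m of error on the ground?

3 decimal places

One degree of latitude covers 111000 m.
With N decimal places the half-ulp bound is 0.5·10⁻ᴺ°, or 0.5·10⁻ᴺ × 111000 m on the ground.
Setting 55500 × 10⁻ᴺ ≤ 127 gives 10ᴺ ≥ 437, i.e. N ≥ 2.64.
So 3 decimal places suffice (55.5 m); 2 would allow up to 555 m.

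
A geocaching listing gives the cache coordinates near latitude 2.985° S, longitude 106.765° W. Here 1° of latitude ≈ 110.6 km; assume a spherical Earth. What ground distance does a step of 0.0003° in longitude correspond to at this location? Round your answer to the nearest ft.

One degree of longitude here spans 110600 × cos 2.985° = 110600 × 0.9986 ≈ 110450 m; 0.0003° of that is 33.135 m.
In feet: 33.135 m ÷ 0.3048 ≈ 108.71 ft.

109 ft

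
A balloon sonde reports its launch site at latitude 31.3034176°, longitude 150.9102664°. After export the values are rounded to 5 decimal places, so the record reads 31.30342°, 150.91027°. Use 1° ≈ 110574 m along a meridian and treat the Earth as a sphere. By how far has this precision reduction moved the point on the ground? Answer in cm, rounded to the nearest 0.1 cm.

43.1 cm

Δlat = 31.3034176 − 31.30342 = -0.0000024°; Δlon = 150.9102664 − 150.91027 = -0.0000036°.
N–S: -0.0000024° × 110574 m/° = -0.265378 m.
E–W at 31.3034°: -0.0000036° × 110574 × cos 31.3034° = -0.0000036 × 110574 × 0.8544 ≈ -0.340119 m.
Combined displacement = (0.265378² + 0.340119²)^½ ≈ 0.4314 m.
That is 0.4314 m = 43.14 cm.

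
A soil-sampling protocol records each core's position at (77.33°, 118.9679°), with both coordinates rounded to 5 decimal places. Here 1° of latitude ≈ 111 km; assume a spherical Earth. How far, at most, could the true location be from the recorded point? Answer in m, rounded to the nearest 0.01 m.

Rounding to 5 decimal places leaves each coordinate within ±5e-06° of the true value.
North–south component: 5e-06° × 111000 = 0.555 m.
East–west component at 77.33°: 5e-06° × 111000 × cos 77.33° ≈ 5e-06 × 24346.2 ≈ 0.121731 m.
Combining orthogonally: (0.555² + 0.121731²)^½ ≈ 0.568193 m.

0.57 m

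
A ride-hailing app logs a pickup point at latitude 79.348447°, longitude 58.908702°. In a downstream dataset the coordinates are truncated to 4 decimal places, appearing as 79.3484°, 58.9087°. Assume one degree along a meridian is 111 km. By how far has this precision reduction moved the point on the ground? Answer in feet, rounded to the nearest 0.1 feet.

The latitude changed by +0.000047° and the longitude by +0.000002°.
N–S: 0.000047° × 111000 m/° = 5.217 m.
East–west at this latitude: 0.000002° × 111000 × cos 79.3484° ≈ 0.000002 × 20516.9 = 0.0410337 m.
Combined displacement = (5.217² + 0.0410337²)^½ ≈ 5.21716 m.
In feet: 5.21716 m ÷ 0.3048 ≈ 17.117 ft.

17.1 feet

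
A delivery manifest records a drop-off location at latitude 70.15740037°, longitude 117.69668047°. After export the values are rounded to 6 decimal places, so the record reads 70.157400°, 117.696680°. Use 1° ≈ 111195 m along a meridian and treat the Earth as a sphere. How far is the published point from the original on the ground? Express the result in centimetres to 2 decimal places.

The latitude changed by +0.00000037° and the longitude by +0.00000047°.
North–south shift: 0.00000037 × 111195 = 0.0411422 m.
E–W at 70.1574°: 0.00000047° × 111195 × cos 70.1574° = 0.00000047 × 111195 × 0.3394 ≈ 0.0177396 m.
Hypotenuse of the two orthogonal shifts: √(0.0411422² + 0.0177396²) = 0.0448037 m.
That is 0.0448037 m = 4.4804 cm.

4.48 centimetres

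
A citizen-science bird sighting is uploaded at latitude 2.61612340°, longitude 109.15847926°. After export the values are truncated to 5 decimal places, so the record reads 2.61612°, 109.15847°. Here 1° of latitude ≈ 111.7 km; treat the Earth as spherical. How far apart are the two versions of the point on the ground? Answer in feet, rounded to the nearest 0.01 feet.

3.61 feet

Δlat = 2.61612340 − 2.61612 = +0.00000340°; Δlon = 109.15847926 − 109.15847 = +0.00000926°.
N–S: 0.00000340° × 111700 m/° = 0.37978 m.
E–W at 2.61612°: 0.00000926° × 111700 × cos 2.61612° = 0.00000926 × 111700 × 0.9990 ≈ 1.03326 m.
Distance: √(0.37978² + 1.03326²) ≈ 1.10085 m.
In feet: 1.10085 m ÷ 0.3048 ≈ 3.6117 ft.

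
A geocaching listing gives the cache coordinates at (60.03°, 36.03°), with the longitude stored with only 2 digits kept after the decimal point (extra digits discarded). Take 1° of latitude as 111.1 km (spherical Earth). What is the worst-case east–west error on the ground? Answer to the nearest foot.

1821 feet

Truncating at 2 decimal places can drop up to a full unit in the last place, so the longitude may be off by as much as 0.01°.
Parallels shrink by cos φ, so at 60.03° a degree of longitude is 111100 × 0.4995 ≈ 55499.6 m.
East–west error: 0.01° × 55499.6 m/° ≈ 554.996 m.
In feet: 554.996 m ÷ 0.3048 ≈ 1820.9 ft.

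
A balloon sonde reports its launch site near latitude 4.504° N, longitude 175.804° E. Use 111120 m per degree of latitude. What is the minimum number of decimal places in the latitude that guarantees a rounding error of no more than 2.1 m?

One degree of latitude covers 111120 m.
With N decimal places the half-ulp bound is 0.5·10⁻ᴺ°, or 0.5·10⁻ᴺ × 111120 m on the ground.
Setting 55560 × 10⁻ᴺ ≤ 2.1 gives 10ᴺ ≥ 2.646e+04, i.e. N ≥ 4.42.
At 4 places the error can reach 5.56 m, but 5 places keeps it to 0.556 m.

5 decimal places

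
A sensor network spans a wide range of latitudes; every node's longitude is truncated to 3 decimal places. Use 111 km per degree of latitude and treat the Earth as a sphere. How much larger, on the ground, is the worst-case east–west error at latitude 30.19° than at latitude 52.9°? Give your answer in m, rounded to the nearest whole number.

Truncating at 3 decimal places can drop up to a full unit in the last place, so the longitude may be off by as much as 0.001°.
At 30.19°: 0.001° × 111000 × cos 30.19° = 0.001 × 111000 × 0.8644 ≈ 95.944 m.
At 52.9°: 0.001° × 111000 × cos 52.9° = 0.001 × 111000 × 0.6032 ≈ 66.956 m.
So the lower-latitude error exceeds the higher by 95.944 − 66.956 = 28.988 m.

29 m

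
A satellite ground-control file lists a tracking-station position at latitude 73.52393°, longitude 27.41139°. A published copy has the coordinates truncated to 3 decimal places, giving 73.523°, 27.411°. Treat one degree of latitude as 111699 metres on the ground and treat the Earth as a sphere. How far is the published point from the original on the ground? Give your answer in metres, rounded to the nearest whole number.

105 metres

The latitude changed by +0.00093° and the longitude by +0.00039°.
North–south shift: 0.00093 × 111699 = 103.88 m.
East–west at this latitude: 0.00039° × 111699 × cos 73.523° ≈ 0.00039 × 31681.2 = 12.3557 m.
Distance: √(103.88² + 12.3557²) ≈ 104.612 m.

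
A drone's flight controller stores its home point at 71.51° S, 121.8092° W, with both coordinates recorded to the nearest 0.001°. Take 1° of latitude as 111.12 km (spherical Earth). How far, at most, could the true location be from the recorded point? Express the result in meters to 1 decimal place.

58.3 meters

Rounding to 3 decimal places leaves each coordinate within ±0.0005° of the true value.
N–S: 0.0005° × 111120 m/° = 55.56 m.
East–west component at 71.51°: 0.0005° × 111120 × cos 71.51° ≈ 0.0005 × 35240.5 ≈ 17.6203 m.
Combining orthogonally: (55.56² + 17.6203²)^½ ≈ 58.2871 m.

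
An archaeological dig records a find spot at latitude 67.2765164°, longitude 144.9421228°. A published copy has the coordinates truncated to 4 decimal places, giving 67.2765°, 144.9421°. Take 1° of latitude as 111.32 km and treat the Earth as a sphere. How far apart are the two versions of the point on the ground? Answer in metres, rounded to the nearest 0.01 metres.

2.07 metres

The latitude changed by +0.0000164° and the longitude by +0.0000228°.
N–S: 0.0000164° × 111320 m/° = 1.82565 m.
E–W at 67.2765°: 0.0000228° × 111320 × cos 67.2765° = 0.0000228 × 111320 × 0.3863 ≈ 0.980427 m.
Distance: √(1.82565² + 0.980427²) ≈ 2.07225 m.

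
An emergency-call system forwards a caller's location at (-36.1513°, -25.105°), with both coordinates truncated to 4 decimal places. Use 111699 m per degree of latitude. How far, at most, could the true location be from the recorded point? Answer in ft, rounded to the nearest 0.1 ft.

Truncating at 4 decimal places can drop up to a full unit in the last place, so each coordinate may be off by as much as 0.0001°.
N–S: 0.0001° × 111699 m/° = 11.1699 m.
East–west component at 36.1513°: 0.0001° × 111699 × cos 36.1513° ≈ 0.0001 × 90192.7 ≈ 9.01927 m.
The two errors are perpendicular, so the maximum displacement is √(11.1699² + 9.01927²) ≈ 14.3567 m.
Converting: 14.3567 m × 3.2808 ft/m ≈ 47.102 ft.

47.1 ft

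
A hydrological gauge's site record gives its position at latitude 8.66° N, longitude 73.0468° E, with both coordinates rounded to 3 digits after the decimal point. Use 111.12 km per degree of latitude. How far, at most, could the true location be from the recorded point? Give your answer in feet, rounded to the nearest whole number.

256 feet

Rounding to 3 decimal places leaves each coordinate within ±0.0005° of the true value.
N–S: 0.0005° × 111120 m/° = 55.56 m.
Longitude error → 0.0005 × 111120 × cos 8.66° = 0.0005 × 111120 × 0.9886 ≈ 54.9266 m.
Combining orthogonally: (55.56² + 54.9266²)^½ ≈ 78.1271 m.
Converting: 78.1271 m × 3.2808 ft/m ≈ 256.32 ft.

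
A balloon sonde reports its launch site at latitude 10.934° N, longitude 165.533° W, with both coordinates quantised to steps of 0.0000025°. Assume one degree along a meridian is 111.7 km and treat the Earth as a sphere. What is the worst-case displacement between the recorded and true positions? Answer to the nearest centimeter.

With a 0.0000025° grid the true value lies within half a step, ±0.0000025°/2 = ±1.25e-06°, of the stored one.
North–south component: 1.25e-06° × 111700 = 0.139625 m.
Longitude error → 1.25e-06 × 111700 × cos 10.934° = 1.25e-06 × 111700 × 0.9818 ≈ 0.13709 m.
Combining orthogonally: (0.139625² + 0.13709²)^½ ≈ 0.195675 m.
That is 0.195675 m = 19.568 cm.

20 centimeters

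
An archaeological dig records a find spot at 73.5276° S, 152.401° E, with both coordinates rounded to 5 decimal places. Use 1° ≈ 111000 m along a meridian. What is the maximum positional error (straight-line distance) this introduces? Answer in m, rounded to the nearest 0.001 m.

0.577 m

Rounding to 5 decimal places leaves each coordinate within ±5e-06° of the true value.
Latitude error → 5e-06 × 111000 = 0.555 m along the meridian.
East–west component at 73.5276°: 5e-06° × 111000 × cos 73.5276° ≈ 5e-06 × 31474.4 ≈ 0.157372 m.
Combining orthogonally: (0.555² + 0.157372²)^½ ≈ 0.57688 m.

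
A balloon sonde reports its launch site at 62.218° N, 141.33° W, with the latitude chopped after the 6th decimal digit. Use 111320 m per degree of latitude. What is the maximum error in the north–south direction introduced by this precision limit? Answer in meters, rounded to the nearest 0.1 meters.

Truncating at 6 decimal places can drop up to a full unit in the last place, so the latitude may be off by as much as 1e-06°.
Along the meridian that is 1e-06° × 111320 m/° = 0.11132 m.

0.1 meters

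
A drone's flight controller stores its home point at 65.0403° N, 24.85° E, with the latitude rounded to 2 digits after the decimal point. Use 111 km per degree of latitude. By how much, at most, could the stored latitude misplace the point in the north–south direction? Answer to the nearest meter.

Rounding to 2 decimal places leaves the latitude within ±0.005° of the true value.
North–south distance: 0.005° × 111000 m/° = 555 m.

555 meters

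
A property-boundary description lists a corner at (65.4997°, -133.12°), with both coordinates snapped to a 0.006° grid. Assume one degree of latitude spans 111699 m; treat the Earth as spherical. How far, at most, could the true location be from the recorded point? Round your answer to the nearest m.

With a 0.006° grid the true value lies within half a step, ±0.006°/2 = ±0.003°, of the stored one.
North–south component: 0.003° × 111699 = 335.097 m.
E–W at 65.4997°: 0.003° × 111699 × cos 65.4997° = 0.003 × 111699 × 0.4147 ≈ 138.964 m.
The two errors are perpendicular, so the maximum displacement is √(335.097² + 138.964²) ≈ 362.769 m.

363 m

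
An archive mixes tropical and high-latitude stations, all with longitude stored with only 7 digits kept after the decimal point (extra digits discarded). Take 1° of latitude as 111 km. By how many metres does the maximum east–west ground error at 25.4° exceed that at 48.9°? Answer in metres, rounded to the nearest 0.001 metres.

0.003 metres

Truncating at 7 decimal places can drop up to a full unit in the last place, so the longitude may be off by as much as 1e-07°.
Error at 25.4° = 1e-07° × 111000 × cos 25.4° ≈ 0.0111 × 0.9033 = 0.010027 m.
Error at 48.9° = 1e-07° × 111000 × cos 48.9° ≈ 0.0111 × 0.6574 = 0.0072969 m.
So the lower-latitude error exceeds the higher by 0.010027 − 0.0072969 = 0.0027302 m.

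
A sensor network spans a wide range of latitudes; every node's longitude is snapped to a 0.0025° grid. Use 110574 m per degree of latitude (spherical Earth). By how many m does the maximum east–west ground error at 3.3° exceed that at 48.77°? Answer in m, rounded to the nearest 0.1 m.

With a 0.0025° grid the true value lies within half a step, ±0.0025°/2 = ±0.00125°, of the stored one.
At 3.3°: 0.00125° × 110574 × cos 3.3° = 0.00125 × 110574 × 0.9983 ≈ 137.99 m.
Error at 48.77° = 0.00125° × 110574 × cos 48.77° ≈ 138.22 × 0.6591 = 91.097 m.
So the lower-latitude error exceeds the higher by 137.99 − 91.097 = 46.891 m.

46.9 m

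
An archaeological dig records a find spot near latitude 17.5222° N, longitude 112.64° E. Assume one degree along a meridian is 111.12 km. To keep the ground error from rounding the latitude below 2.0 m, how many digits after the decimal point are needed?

5 decimal places

One degree of latitude covers 111120 m.
Rounding to N decimal places gives at most 0.5 × 10⁻ᴺ degrees of error, i.e. 0.5 × 10⁻ᴺ × 111120 m.
Need 0.5 × 111120 × 10⁻ᴺ ≤ 2.0 → 10⁻ᴺ ≤ 3.600e-05, so N ≥ 4.44.
N = 4 would give 5.56 m (too coarse); N = 5 gives 0.556 m ≤ 2.0 m.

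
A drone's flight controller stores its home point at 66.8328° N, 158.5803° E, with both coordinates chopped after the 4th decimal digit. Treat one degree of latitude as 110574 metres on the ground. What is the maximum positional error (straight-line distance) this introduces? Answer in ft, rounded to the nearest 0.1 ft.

Truncating at 4 decimal places can drop up to a full unit in the last place, so each coordinate may be off by as much as 0.0001°.
Latitude error → 0.0001 × 110574 = 11.0574 m along the meridian.
E–W at 66.8328°: 0.0001° × 110574 × cos 66.8328° = 0.0001 × 110574 × 0.3934 ≈ 4.35015 m.
The two errors are perpendicular, so the maximum displacement is √(11.0574² + 4.35015²) ≈ 11.8823 m.
In feet: 11.8823 m ÷ 0.3048 ≈ 38.984 ft.

39.0 ft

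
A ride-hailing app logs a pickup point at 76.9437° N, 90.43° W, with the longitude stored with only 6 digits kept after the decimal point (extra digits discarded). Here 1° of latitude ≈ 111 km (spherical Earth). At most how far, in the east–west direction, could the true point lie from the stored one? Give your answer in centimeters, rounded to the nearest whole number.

3 centimeters

Truncating at 6 decimal places can drop up to a full unit in the last place, so the longitude may be off by as much as 1e-06°.
Parallels shrink by cos φ, so at 76.9437° a degree of longitude is 111000 × 0.2259 ≈ 25075.8 m.
So at most 1e-06° × 25075.8 ≈ 0.0250758 m east–west.
That is 0.0250758 m = 2.5076 cm.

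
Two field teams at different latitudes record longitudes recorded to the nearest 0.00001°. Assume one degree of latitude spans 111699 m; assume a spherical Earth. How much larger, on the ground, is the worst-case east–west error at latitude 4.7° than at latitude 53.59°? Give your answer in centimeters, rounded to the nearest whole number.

23 centimeters

Rounding to 5 decimal places leaves the longitude within ±5e-06° of the true value.
Error at 4.7° = 5e-06° × 111699 × cos 4.7° ≈ 0.5585 × 0.9966 = 0.55662 m.
Error at 53.59° = 5e-06° × 111699 × cos 53.59° ≈ 0.5585 × 0.5936 = 0.3315 m.
Difference: 0.55662 − 0.3315 = 0.22512 m.
That is 0.225117 m = 22.512 cm.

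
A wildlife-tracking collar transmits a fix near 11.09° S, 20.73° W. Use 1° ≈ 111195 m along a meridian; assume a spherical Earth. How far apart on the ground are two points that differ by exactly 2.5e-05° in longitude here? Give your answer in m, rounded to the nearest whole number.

2.5e-05° of longitude at 11.09° is 2.5e-05 × 111195 × cos 11.09° ≈ 2.5e-05 × 109119 = 2.72796 m.

3 m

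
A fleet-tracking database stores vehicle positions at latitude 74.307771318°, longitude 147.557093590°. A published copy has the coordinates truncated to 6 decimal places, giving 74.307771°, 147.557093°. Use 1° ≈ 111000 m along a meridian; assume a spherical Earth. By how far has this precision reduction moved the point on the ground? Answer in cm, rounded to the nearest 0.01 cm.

3.95 cm

The latitude changed by +0.000000318° and the longitude by +0.000000590°.
N–S: 0.000000318° × 111000 m/° = 0.035298 m.
E–W at 74.3078°: 0.000000590° × 111000 × cos 74.3078° = 0.000000590 × 111000 × 0.2705 ≈ 0.0177131 m.
Hypotenuse of the two orthogonal shifts: √(0.035298² + 0.0177131²) = 0.0394931 m.
That is 0.0394931 m = 3.9493 cm.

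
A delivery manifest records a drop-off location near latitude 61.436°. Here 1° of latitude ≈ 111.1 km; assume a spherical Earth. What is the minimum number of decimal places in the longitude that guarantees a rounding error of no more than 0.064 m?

6 decimal places

At 61.436° one degree of longitude covers 111100 × cos 61.436° ≈ 111100 × 0.4781 ≈ 53121.4 m.
N decimal places → at most half a unit in the last place, 0.5 × 10⁻ᴺ° = 53121.4/2 × 10⁻ᴺ m.
Setting 26560.7 × 10⁻ᴺ ≤ 0.064 gives 10ᴺ ≥ 4.15e+05, i.e. N ≥ 5.62.
So 6 decimal places suffice (0.0266 m); 5 would allow up to 0.266 m.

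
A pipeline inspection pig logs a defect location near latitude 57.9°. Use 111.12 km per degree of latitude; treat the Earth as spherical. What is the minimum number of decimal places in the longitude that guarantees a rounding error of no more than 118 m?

3 decimal places

At 57.9° one degree of longitude covers 111120 × cos 57.9° ≈ 111120 × 0.5314 ≈ 59049 m.
Rounding to N decimal places gives at most 0.5 × 10⁻ᴺ degrees of error, i.e. 0.5 × 10⁻ᴺ × 59049 m.
Setting 29524.5 × 10⁻ᴺ ≤ 118 gives 10ᴺ ≥ 250.2, i.e. N ≥ 2.40.
So 3 decimal places suffice (29.5 m); 2 would allow up to 295 m.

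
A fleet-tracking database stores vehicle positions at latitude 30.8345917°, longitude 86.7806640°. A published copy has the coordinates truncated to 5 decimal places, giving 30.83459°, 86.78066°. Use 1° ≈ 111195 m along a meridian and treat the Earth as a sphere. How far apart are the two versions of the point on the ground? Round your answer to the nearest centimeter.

43 centimeters

Δlat = 30.8345917 − 30.83459 = +0.0000017°; Δlon = 86.7806640 − 86.78066 = +0.0000040°.
N–S: 0.0000017° × 111195 m/° = 0.189032 m.
East–west at this latitude: 0.0000040° × 111195 × cos 30.8346° ≈ 0.0000040 × 95477.7 = 0.381911 m.
Combined displacement = (0.189032² + 0.381911²)^½ ≈ 0.426132 m.
That is 0.426132 m = 42.613 cm.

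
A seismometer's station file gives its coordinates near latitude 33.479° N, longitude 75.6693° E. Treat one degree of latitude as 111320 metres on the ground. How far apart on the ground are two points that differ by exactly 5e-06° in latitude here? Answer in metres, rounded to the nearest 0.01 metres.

5e-06° × 111320 m/° = 0.5566 m.

0.56 metres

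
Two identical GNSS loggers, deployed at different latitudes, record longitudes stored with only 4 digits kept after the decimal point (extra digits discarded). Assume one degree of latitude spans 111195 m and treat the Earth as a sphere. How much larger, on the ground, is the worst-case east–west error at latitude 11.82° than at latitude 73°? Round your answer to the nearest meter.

8 meters

Truncating at 4 decimal places can drop up to a full unit in the last place, so the longitude may be off by as much as 0.0001°.
Error at 11.82° = 0.0001° × 111195 × cos 11.82° ≈ 11.12 × 0.9788 = 10.884 m.
Error at 73° = 0.0001° × 111195 × cos 73° ≈ 11.12 × 0.2924 = 3.251 m.
So the lower-latitude error exceeds the higher by 10.884 − 3.251 = 7.6327 m.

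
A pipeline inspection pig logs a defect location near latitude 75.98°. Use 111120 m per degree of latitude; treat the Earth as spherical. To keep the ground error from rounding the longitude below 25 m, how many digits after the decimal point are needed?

At 75.98° one degree of longitude covers 111120 × cos 75.98° ≈ 111120 × 0.2423 ≈ 26920 m.
Rounding to N decimal places gives at most 0.5 × 10⁻ᴺ degrees of error, i.e. 0.5 × 10⁻ᴺ × 26920 m.
Setting 13460 × 10⁻ᴺ ≤ 25 gives 10ᴺ ≥ 538.4, i.e. N ≥ 2.73.
N = 2 would give 135 m (too coarse); N = 3 gives 13.5 m ≤ 25 m.

3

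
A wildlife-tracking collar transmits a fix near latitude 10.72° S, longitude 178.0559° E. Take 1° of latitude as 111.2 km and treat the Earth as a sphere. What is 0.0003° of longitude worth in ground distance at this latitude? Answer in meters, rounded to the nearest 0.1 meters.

0.0003° of longitude at 10.72° is 0.0003 × 111200 × cos 10.72° ≈ 0.0003 × 109259 = 32.7778 m.

32.8 meters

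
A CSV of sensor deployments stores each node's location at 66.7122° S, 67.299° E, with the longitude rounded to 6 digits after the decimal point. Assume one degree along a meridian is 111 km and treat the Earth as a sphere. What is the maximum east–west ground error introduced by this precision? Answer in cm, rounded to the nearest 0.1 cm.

2.2 cm

Rounding to 6 decimal places leaves the longitude within ±5e-07° of the true value.
One degree of longitude at 66.7122° is 111000 × cos 66.7122° ≈ 111000 × 0.3953 = 43883.8 m.
Maximum E–W displacement: 5e-07 × 43883.8 = 0.0219419 m.
That is 0.0219419 m = 2.1942 cm.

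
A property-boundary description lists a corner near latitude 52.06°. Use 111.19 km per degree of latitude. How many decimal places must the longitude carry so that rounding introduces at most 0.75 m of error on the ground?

5

At 52.06° one degree of longitude covers 111190 × cos 52.06° ≈ 111190 × 0.6148 ≈ 68363.6 m.
Rounding to N decimal places gives at most 0.5 × 10⁻ᴺ degrees of error, i.e. 0.5 × 10⁻ᴺ × 68363.6 m.
Need 0.5 × 68363.6 × 10⁻ᴺ ≤ 0.75 → 10⁻ᴺ ≤ 2.194e-05, so N ≥ 4.66.
At 4 places the error can reach 3.42 m, but 5 places keeps it to 0.342 m.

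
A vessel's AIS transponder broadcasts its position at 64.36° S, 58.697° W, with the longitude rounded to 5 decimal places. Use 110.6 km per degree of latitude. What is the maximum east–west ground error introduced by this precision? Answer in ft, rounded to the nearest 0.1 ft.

0.8 ft

Rounding to 5 decimal places leaves the longitude within ±5e-06° of the true value.
Parallels shrink by cos φ, so at 64.36° a degree of longitude is 110600 × 0.4327 ≈ 47858.3 m.
Maximum E–W displacement: 5e-06 × 47858.3 = 0.239292 m.
In feet: 0.239292 m ÷ 0.3048 ≈ 0.78508 ft.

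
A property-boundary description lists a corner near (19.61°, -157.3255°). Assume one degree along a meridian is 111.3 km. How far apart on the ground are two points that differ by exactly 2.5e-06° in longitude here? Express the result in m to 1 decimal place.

0.3 m

One degree of longitude here spans 111300 × cos 19.61° = 111300 × 0.9420 ≈ 104844 m; 2.5e-06° of that is 0.262111 m.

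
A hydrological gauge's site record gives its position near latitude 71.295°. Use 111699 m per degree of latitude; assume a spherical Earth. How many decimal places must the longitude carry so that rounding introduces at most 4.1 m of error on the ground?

At 71.295° one degree of longitude covers 111699 × cos 71.295° ≈ 111699 × 0.3207 ≈ 35821.4 m.
With N decimal places the half-ulp bound is 0.5·10⁻ᴺ°, or 0.5·10⁻ᴺ × 35821.4 m on the ground.
Setting 17910.7 × 10⁻ᴺ ≤ 4.1 gives 10ᴺ ≥ 4368, i.e. N ≥ 3.64.
So 4 decimal places suffice (1.79 m); 3 would allow up to 17.9 m.

4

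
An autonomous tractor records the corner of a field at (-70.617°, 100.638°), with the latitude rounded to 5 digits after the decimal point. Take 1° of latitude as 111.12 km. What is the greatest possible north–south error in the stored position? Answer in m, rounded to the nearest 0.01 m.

Rounding to 5 decimal places leaves the latitude within ±5e-06° of the true value.
North–south distance: 5e-06° × 111120 m/° = 0.5556 m.

0.56 m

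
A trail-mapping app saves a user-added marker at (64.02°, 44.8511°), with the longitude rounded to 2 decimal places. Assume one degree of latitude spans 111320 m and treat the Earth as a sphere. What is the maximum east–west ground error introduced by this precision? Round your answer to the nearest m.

244 m

Rounding to 2 decimal places leaves the longitude within ±0.005° of the true value.
At latitude 64.02° a degree of longitude spans 111320 m × cos 64.02° = 111320 × 0.4381 ≈ 48764.5 m.
Maximum E–W displacement: 0.005 × 48764.5 = 243.823 m.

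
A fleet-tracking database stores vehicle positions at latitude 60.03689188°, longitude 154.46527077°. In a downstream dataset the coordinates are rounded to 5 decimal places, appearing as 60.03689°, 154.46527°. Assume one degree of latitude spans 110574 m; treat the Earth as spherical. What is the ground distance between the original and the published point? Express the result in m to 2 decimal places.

0.21 m

Δlat = 60.03689188 − 60.03689 = +0.00000188°; Δlon = 154.46527077 − 154.46527 = +0.00000077°.
North–south shift: 0.00000188 × 110574 = 0.207879 m.
East–west at this latitude: 0.00000077° × 110574 × cos 60.0369° ≈ 0.00000077 × 55225.3 = 0.0425235 m.
Hypotenuse of the two orthogonal shifts: √(0.207879² + 0.0425235²) = 0.212184 m.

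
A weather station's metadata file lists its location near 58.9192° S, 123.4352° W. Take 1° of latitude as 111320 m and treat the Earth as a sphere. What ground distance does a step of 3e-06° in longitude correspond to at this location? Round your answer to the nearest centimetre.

At 58.9192° a degree of longitude is 111320 × cos 58.9192° ≈ 57468.5 m, so 3e-06° corresponds to 0.172406 m.
That is 0.172406 m = 17.241 cm.

17 centimetres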